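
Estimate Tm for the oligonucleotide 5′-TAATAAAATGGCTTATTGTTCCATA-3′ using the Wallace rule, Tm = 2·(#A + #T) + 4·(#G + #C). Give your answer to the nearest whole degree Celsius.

62°C

Base counts: A=9, T=10, G=3, C=3 (length 25).
Tm = 2·(9+10) + 4·(3+3) = 2·19 + 4·6 = 38 + 24 = 62°C.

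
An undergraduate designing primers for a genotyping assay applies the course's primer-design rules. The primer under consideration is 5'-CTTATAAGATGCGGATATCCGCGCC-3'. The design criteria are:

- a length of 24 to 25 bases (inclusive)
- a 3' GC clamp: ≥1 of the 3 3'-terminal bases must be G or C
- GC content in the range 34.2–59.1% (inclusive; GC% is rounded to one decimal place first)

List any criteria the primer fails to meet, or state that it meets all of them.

Meets all criteria.

Base counts: A=6, T=6, G=6, C=7 (length 25).
length: length 25 ✓
GC clamp: 3' end GCC has 3 G/C ✓
GC content: GC 13/25 = 52.0% ✓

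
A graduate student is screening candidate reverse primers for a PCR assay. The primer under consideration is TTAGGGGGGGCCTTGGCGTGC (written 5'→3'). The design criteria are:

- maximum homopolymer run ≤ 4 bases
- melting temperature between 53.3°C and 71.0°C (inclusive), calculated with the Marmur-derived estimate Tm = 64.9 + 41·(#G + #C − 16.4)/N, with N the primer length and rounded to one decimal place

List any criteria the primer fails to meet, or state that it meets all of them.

Fails: homopolymer run.

Base counts: A=1, T=5, G=11, C=4 (length 21).
homopolymer run: longest run = 7, exceeds 4 ✗
Tm: Tm = 64.9 + 41·(15 − 16.4)/21 = 62.2°C ✓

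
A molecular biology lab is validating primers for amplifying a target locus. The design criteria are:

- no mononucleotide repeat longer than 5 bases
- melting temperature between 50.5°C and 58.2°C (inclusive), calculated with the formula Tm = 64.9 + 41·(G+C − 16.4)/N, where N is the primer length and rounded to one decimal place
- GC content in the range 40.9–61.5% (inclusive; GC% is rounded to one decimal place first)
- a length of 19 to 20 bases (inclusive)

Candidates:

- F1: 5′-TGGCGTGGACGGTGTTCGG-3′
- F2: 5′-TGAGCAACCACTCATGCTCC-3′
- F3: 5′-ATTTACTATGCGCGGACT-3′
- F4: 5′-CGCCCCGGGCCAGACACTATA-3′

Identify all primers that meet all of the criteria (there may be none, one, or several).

F2 only.

F1 (19 nt, A=1 T=5 G=10 C=3): longest run = 2 ✓; Tm = 64.9 + 41·(13 − 16.4)/19 = 57.6°C ✓; GC 13/19 = 68.4%, outside 40.9–61.5% ✗; length 19 ✓ — fails.
F2 (20 nt, A=5 T=4 G=3 C=8): longest run = 2 ✓; Tm = 64.9 + 41·(11 − 16.4)/20 = 53.8°C ✓; GC 11/20 = 55.0% ✓; length 20 ✓ — passes.
F3 (18 nt, A=4 T=6 G=4 C=4): longest run = 3 ✓; Tm = 64.9 + 41·(8 − 16.4)/18 = 45.8°C, outside 50.5–58.2°C ✗; GC 8/18 = 44.4% ✓; length 18, outside 19–20 ✗ — fails.
F4 (21 nt, A=5 T=2 G=5 C=9): longest run = 4 ✓; Tm = 64.9 + 41·(14 − 16.4)/21 = 60.2°C, outside 50.5–58.2°C ✗; GC 14/21 = 66.7%, outside 40.9–61.5% ✗; length 21, outside 19–20 ✗ — fails.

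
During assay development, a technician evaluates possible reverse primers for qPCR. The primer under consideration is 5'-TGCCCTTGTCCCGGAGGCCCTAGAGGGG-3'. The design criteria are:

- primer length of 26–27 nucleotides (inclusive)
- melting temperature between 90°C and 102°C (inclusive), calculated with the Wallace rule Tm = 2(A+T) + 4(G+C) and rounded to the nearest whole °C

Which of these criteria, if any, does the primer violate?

Fails: length.

Base counts: A=3, T=5, G=11, C=9 (length 28).
length: length 28, outside 26–27 ✗
Tm: Tm = 2·8 + 4·20 = 96°C ✓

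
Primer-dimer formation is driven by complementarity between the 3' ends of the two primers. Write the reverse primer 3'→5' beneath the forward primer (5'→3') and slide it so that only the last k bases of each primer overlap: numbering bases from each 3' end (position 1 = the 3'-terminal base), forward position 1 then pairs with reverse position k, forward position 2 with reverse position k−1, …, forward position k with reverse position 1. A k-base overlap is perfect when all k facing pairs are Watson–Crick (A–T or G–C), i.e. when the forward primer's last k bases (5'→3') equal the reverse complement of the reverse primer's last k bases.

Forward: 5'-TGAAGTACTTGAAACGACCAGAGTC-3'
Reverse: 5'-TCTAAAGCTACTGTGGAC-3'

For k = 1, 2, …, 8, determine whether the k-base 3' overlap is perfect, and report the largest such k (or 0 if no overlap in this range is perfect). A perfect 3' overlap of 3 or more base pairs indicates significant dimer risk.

Longest perfect overlap: 3 complementary base pairs; significant dimer risk (threshold 3).

Last 8 bases (5'→3') — forward …CCAGAGTC, reverse …CTGTGGAC.
Reverse complement of the reverse primer's last 8 bases: GTCCACAG; its first k bases are the reverse complement of the reverse primer's last k bases, so a perfect k-base overlap needs the forward primer's last k bases to equal them.
Comparing (forward last k vs required): k=1: C vs G ✗; k=2: TC vs GT ✗; k=3: GTC vs GTC ✓; k=4: AGTC vs GTCC ✗; k=5: GAGTC vs GTCCA ✗; k=6: AGAGTC vs GTCCAC ✗; k=7: CAGAGTC vs GTCCACA ✗; k=8: CCAGAGTC vs GTCCACAG ✗.
Only k = 3 is perfect, so the longest perfect 3' overlap is 3.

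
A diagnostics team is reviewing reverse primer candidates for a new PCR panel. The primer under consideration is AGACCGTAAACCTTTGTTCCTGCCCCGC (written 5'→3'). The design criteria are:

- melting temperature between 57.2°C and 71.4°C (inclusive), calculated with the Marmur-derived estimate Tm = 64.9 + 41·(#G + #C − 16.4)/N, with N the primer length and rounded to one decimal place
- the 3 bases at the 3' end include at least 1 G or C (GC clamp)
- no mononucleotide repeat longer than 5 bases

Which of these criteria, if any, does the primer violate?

Base counts: A=5, T=7, G=5, C=11 (length 28).
Tm: Tm = 64.9 + 41·(16 − 16.4)/28 = 64.3°C ✓
GC clamp: 3' end CGC has 3 G/C ✓
homopolymer run: longest run = 4 ✓

Meets all criteria.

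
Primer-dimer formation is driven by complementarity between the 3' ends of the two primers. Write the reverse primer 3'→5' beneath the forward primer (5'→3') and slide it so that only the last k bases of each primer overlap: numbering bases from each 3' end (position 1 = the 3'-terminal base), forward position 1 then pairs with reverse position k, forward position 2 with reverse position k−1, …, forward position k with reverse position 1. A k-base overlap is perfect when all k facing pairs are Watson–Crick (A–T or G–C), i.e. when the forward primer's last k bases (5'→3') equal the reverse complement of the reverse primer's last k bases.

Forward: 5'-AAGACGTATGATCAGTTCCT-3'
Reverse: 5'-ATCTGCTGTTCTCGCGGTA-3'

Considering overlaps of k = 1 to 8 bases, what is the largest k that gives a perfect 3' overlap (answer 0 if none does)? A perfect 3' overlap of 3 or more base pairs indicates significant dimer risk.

Last 8 bases (5'→3') — forward …CAGTTCCT, reverse …TCGCGGTA.
Reverse complement of the reverse primer's last 8 bases: TACCGCGA; its first k bases are the reverse complement of the reverse primer's last k bases, so a perfect k-base overlap needs the forward primer's last k bases to equal them.
Comparing (forward last k vs required): k=1: T vs T ✓; k=2: CT vs TA ✗; k=3: CCT vs TAC ✗; k=4: TCCT vs TACC ✗; k=5: TTCCT vs TACCG ✗; k=6: GTTCCT vs TACCGC ✗; k=7: AGTTCCT vs TACCGCG ✗; k=8: CAGTTCCT vs TACCGCGA ✗.
Only k = 1 is perfect, so the longest perfect 3' overlap is 1.

Longest perfect overlap: 1 complementary base pair; below the dimer-risk threshold (threshold 3).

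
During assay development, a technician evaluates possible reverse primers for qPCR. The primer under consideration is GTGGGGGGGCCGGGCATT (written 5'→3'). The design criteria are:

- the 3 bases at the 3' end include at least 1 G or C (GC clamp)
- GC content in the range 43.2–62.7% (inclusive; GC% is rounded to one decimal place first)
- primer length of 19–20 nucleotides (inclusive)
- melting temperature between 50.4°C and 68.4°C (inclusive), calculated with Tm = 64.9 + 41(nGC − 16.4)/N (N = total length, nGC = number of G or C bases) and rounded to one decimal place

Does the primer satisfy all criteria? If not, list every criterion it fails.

Base counts: A=1, T=3, G=11, C=3 (length 18).
GC clamp: 3' end ATT has 0 G/C, need ≥1 ✗
GC content: GC 14/18 = 77.8%, outside 43.2–62.7% ✗
length: length 18, outside 19–20 ✗
Tm: Tm = 64.9 + 41·(14 − 16.4)/18 = 59.4°C ✓

Fails: GC clamp, GC content, length.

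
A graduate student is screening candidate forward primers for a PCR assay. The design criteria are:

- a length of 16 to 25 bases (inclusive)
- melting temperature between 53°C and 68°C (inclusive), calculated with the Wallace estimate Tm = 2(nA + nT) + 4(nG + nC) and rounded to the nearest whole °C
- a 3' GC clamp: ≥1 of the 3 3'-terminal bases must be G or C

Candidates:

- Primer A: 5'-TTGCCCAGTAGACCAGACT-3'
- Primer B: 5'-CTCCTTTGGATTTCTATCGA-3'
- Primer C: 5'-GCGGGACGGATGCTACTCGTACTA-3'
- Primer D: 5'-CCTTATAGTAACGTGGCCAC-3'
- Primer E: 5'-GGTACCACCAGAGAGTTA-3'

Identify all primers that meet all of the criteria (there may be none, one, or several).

Primer A, Primer B and Primer D.

Primer A (19 nt, A=5 T=4 G=4 C=6): length 19 ✓; Tm = 2·9 + 4·10 = 58°C ✓; 3' end ACT has 1 G/C ✓ — passes.
Primer B (20 nt, A=3 T=9 G=3 C=5): length 20 ✓; Tm = 2·12 + 4·8 = 56°C ✓; 3' end CGA has 2 G/C ✓ — passes.
Primer C (24 nt, A=5 T=5 G=8 C=6): length 24 ✓; Tm = 2·10 + 4·14 = 76°C, outside 53–68°C ✗; 3' end CTA has 1 G/C ✓ — fails.
Primer D (20 nt, A=5 T=5 G=4 C=6): length 20 ✓; Tm = 2·10 + 4·10 = 60°C ✓; 3' end CAC has 2 G/C ✓ — passes.
Primer E (18 nt, A=6 T=3 G=5 C=4): length 18 ✓; Tm = 2·9 + 4·9 = 54°C ✓; 3' end TTA has 0 G/C, need ≥1 ✗ — fails.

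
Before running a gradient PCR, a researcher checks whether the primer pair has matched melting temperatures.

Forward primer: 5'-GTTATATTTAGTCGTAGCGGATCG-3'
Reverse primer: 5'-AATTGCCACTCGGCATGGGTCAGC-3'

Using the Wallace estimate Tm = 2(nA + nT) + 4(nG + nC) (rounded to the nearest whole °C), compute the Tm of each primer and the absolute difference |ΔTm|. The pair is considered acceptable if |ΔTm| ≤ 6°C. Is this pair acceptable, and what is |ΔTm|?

Forward: A=5 T=9 G=7 C=3 → Tm = 2·14 + 4·10 = 68°C.
Reverse: A=5 T=5 G=7 C=7 → Tm = 2·10 + 4·14 = 76°C.
|ΔTm| = |68 − 76| = 8°C, > 6°C.

|ΔTm| = 8°C; the pair is not acceptable.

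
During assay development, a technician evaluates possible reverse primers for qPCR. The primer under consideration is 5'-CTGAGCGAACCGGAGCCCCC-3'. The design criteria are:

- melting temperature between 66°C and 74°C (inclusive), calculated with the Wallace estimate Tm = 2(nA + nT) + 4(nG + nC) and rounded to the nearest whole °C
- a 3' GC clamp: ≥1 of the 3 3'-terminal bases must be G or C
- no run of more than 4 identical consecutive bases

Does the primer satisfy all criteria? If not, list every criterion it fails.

Base counts: A=4, T=1, G=6, C=9 (length 20).
Tm: Tm = 2·5 + 4·15 = 70°C ✓
GC clamp: 3' end CCC has 3 G/C ✓
homopolymer run: longest run = 5, exceeds 4 ✗

Fails: homopolymer run.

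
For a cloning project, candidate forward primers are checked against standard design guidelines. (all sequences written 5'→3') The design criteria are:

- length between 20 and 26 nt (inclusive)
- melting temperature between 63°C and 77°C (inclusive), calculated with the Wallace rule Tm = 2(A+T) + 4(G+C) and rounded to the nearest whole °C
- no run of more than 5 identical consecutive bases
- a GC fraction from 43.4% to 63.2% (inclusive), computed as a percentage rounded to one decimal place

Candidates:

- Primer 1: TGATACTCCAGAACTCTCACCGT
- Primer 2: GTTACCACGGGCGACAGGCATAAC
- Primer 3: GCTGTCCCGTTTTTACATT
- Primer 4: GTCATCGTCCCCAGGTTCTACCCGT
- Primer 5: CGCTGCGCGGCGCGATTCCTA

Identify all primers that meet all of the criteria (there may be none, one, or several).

Primer 1 and Primer 2.

Primer 1 (23 nt, A=6 T=6 G=3 C=8): length 23 ✓; Tm = 2·12 + 4·11 = 68°C ✓; longest run = 2 ✓; GC 11/23 = 47.8% ✓ — passes.
Primer 2 (24 nt, A=7 T=3 G=7 C=7): length 24 ✓; Tm = 2·10 + 4·14 = 76°C ✓; longest run = 3 ✓; GC 14/24 = 58.3% ✓ — passes.
Primer 3 (19 nt, A=2 T=9 G=3 C=5): length 19, outside 20–26 ✗; Tm = 2·11 + 4·8 = 54°C, outside 63–77°C ✗; longest run = 5 ✓; GC 8/19 = 42.1%, outside 43.4–63.2% ✗ — fails.
Primer 4 (25 nt, A=3 T=7 G=5 C=10): length 25 ✓; Tm = 2·10 + 4·15 = 80°C, outside 63–77°C ✗; longest run = 4 ✓; GC 15/25 = 60.0% ✓ — fails.
Primer 5 (21 nt, A=2 T=4 G=7 C=8): length 21 ✓; Tm = 2·6 + 4·15 = 72°C ✓; longest run = 2 ✓; GC 15/21 = 71.4%, outside 43.4–63.2% ✗ — fails.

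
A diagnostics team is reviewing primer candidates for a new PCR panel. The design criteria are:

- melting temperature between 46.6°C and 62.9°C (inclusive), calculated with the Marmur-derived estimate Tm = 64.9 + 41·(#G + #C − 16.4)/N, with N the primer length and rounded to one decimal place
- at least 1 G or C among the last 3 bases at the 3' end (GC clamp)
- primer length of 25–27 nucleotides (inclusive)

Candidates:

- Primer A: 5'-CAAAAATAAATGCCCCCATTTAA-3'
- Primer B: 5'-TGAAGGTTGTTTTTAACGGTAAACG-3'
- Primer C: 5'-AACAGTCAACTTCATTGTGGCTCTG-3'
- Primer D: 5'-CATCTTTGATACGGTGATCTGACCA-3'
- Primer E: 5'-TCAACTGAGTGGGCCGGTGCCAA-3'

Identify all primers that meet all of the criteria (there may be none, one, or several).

Primer A (23 nt, A=11 T=5 G=1 C=6): Tm = 64.9 + 41·(7 − 16.4)/23 = 48.1°C ✓; 3' end TAA has 0 G/C, need ≥1 ✗; length 23, outside 25–27 ✗ — fails.
Primer B (25 nt, A=7 T=9 G=7 C=2): Tm = 64.9 + 41·(9 − 16.4)/25 = 52.8°C ✓; 3' end ACG has 2 G/C ✓; length 25 ✓ — passes.
Primer C (25 nt, A=6 T=8 G=5 C=6): Tm = 64.9 + 41·(11 − 16.4)/25 = 56.0°C ✓; 3' end CTG has 2 G/C ✓; length 25 ✓ — passes.
Primer D (25 nt, A=6 T=8 G=5 C=6): Tm = 64.9 + 41·(11 − 16.4)/25 = 56.0°C ✓; 3' end CCA has 2 G/C ✓; length 25 ✓ — passes.
Primer E (23 nt, A=5 T=4 G=8 C=6): Tm = 64.9 + 41·(14 − 16.4)/23 = 60.6°C ✓; 3' end CAA has 1 G/C ✓; length 23, outside 25–27 ✗ — fails.

Primer B, Primer C and Primer D.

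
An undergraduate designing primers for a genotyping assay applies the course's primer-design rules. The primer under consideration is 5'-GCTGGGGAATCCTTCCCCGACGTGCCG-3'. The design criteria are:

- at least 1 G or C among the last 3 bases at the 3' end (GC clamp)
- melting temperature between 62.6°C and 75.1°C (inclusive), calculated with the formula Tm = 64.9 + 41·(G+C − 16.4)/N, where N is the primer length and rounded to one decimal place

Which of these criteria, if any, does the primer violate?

Base counts: A=3, T=5, G=9, C=10 (length 27).
GC clamp: 3' end CCG has 3 G/C ✓
Tm: Tm = 64.9 + 41·(19 − 16.4)/27 = 68.8°C ✓

Meets all criteria.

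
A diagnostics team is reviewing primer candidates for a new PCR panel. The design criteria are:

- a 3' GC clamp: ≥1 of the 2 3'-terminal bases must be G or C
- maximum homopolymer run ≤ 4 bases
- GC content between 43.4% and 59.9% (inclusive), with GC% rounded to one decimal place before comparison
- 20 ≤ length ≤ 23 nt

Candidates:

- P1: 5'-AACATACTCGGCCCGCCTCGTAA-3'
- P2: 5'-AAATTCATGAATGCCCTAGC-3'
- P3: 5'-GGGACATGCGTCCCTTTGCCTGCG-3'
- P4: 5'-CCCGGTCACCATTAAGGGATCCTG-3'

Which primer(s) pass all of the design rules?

P1 (23 nt, A=6 T=4 G=4 C=9): 3' end AA has 0 G/C, need ≥1 ✗; longest run = 3 ✓; GC 13/23 = 56.5% ✓; length 23 ✓ — fails.
P2 (20 nt, A=7 T=5 G=3 C=5): 3' end GC has 2 G/C ✓; longest run = 3 ✓; GC 8/20 = 40.0%, outside 43.4–59.9% ✗; length 20 ✓ — fails.
P3 (24 nt, A=2 T=6 G=8 C=8): 3' end CG has 2 G/C ✓; longest run = 3 ✓; GC 16/24 = 66.7%, outside 43.4–59.9% ✗; length 24, outside 20–23 ✗ — fails.
P4 (24 nt, A=5 T=5 G=6 C=8): 3' end TG has 1 G/C ✓; longest run = 3 ✓; GC 14/24 = 58.3% ✓; length 24, outside 20–23 ✗ — fails.

None of the candidates satisfy all criteria.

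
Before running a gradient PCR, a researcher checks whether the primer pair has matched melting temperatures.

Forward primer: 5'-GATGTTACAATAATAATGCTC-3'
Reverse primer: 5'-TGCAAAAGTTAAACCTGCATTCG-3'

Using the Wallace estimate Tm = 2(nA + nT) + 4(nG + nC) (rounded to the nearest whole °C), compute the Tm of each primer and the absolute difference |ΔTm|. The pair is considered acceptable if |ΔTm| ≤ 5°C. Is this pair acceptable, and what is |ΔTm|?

|ΔTm| = 10°C; the pair is not acceptable.

Forward: A=8 T=7 G=3 C=3 → Tm = 2·15 + 4·6 = 54°C.
Reverse: A=8 T=6 G=4 C=5 → Tm = 2·14 + 4·9 = 64°C.
|ΔTm| = |54 − 64| = 10°C, > 5°C.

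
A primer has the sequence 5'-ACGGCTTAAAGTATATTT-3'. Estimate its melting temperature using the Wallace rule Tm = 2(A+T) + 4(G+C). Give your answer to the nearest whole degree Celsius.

46°C

Base counts: A=6, T=7, G=3, C=2 (length 18).
Tm = 2·(6+7) + 4·(3+2) = 2·13 + 4·5 = 26 + 20 = 46°C.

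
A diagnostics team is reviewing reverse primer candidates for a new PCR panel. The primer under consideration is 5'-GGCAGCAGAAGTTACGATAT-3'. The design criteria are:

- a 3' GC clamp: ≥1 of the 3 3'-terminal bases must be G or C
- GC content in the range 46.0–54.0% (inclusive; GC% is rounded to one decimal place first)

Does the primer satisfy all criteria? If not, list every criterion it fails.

Fails: GC clamp, GC content.

Base counts: A=7, T=4, G=6, C=3 (length 20).
GC clamp: 3' end TAT has 0 G/C, need ≥1 ✗
GC content: GC 9/20 = 45.0%, outside 46.0–54.0% ✗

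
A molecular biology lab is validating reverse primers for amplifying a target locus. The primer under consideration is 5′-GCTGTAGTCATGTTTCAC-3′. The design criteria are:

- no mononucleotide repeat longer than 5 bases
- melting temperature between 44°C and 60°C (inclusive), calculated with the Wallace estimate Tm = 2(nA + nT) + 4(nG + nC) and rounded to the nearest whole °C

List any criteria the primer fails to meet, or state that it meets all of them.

Base counts: A=3, T=7, G=4, C=4 (length 18).
homopolymer run: longest run = 3 ✓
Tm: Tm = 2·10 + 4·8 = 52°C ✓

Meets all criteria.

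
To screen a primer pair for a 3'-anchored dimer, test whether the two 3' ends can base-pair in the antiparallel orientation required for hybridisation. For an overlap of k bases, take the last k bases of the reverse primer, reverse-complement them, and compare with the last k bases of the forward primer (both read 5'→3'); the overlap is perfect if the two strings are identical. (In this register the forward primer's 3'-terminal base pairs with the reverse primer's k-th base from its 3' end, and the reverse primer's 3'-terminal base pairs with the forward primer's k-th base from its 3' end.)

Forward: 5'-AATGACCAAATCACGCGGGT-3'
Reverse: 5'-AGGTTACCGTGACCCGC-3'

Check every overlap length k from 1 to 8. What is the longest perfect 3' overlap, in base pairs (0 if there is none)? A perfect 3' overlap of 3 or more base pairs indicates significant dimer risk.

Longest perfect overlap: 6 complementary base pairs; significant dimer risk (threshold 3).

Last 8 bases (5'→3') — forward …ACGCGGGT, reverse …TGACCCGC.
Reverse complement of the reverse primer's last 8 bases: GCGGGTCA; its first k bases are the reverse complement of the reverse primer's last k bases, so a perfect k-base overlap needs the forward primer's last k bases to equal them.
Comparing (forward last k vs required): k=1: T vs G ✗; k=2: GT vs GC ✗; k=3: GGT vs GCG ✗; k=4: GGGT vs GCGG ✗; k=5: CGGGT vs GCGGG ✗; k=6: GCGGGT vs GCGGGT ✓; k=7: CGCGGGT vs GCGGGTC ✗; k=8: ACGCGGGT vs GCGGGTCA ✗.
Only k = 6 is perfect, so the longest perfect 3' overlap is 6.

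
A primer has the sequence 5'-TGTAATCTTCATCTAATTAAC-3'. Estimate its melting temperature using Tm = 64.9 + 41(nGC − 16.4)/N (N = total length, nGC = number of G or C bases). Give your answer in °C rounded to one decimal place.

42.6°C

Base counts: A=7, T=9, G=1, C=4; G+C = 5, N = 21.
Tm = 64.9 + 41·(5 − 16.4)/21 = 64.9 + -467.40/21 = 42.6°C.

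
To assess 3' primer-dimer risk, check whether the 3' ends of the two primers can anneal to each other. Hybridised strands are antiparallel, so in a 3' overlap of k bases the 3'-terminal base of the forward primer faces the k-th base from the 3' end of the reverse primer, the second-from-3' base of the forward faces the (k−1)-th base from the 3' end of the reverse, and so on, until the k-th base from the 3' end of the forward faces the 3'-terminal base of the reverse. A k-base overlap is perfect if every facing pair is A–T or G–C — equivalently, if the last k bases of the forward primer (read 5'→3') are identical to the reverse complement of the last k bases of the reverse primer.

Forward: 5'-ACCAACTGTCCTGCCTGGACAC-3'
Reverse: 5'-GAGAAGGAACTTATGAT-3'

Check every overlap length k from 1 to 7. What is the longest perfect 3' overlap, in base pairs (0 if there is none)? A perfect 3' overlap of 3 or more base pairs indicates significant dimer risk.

Longest perfect overlap: 0 complementary base pairs; below the dimer-risk threshold (threshold 3).

Last 7 bases (5'→3') — forward …TGGACAC, reverse …TTATGAT.
Reverse complement of the reverse primer's last 7 bases: ATCATAA; its first k bases are the reverse complement of the reverse primer's last k bases, so a perfect k-base overlap needs the forward primer's last k bases to equal them.
Comparing (forward last k vs required): k=1: C vs A ✗; k=2: AC vs AT ✗; k=3: CAC vs ATC ✗; k=4: ACAC vs ATCA ✗; k=5: GACAC vs ATCAT ✗; k=6: GGACAC vs ATCATA ✗; k=7: TGGACAC vs ATCATAA ✗.
No overlap length from 1 to 7 is perfect, so the longest perfect 3' overlap is 0.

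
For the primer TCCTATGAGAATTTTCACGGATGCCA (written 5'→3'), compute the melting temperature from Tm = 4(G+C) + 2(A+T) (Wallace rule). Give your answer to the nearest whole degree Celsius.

74°C

Base counts: A=7, T=8, G=5, C=6 (length 26).
Tm = 2·(7+8) + 4·(5+6) = 2·15 + 4·11 = 30 + 44 = 74°C.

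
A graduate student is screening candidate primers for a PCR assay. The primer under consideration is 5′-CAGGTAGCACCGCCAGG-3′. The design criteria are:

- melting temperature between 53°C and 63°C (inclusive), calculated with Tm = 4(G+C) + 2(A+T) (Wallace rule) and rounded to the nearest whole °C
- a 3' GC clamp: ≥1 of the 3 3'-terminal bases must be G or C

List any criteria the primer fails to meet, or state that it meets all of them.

Base counts: A=4, T=1, G=6, C=6 (length 17).
Tm: Tm = 2·5 + 4·12 = 58°C ✓
GC clamp: 3' end AGG has 2 G/C ✓

Meets all criteria.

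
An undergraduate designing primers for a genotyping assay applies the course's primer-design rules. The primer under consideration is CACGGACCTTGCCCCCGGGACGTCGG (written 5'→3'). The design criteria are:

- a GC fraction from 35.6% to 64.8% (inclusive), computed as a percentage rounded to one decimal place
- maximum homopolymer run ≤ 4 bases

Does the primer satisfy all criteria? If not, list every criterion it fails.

Base counts: A=3, T=3, G=9, C=11 (length 26).
GC content: GC 20/26 = 76.9%, outside 35.6–64.8% ✗
homopolymer run: longest run = 5, exceeds 4 ✗

Fails: GC content, homopolymer run.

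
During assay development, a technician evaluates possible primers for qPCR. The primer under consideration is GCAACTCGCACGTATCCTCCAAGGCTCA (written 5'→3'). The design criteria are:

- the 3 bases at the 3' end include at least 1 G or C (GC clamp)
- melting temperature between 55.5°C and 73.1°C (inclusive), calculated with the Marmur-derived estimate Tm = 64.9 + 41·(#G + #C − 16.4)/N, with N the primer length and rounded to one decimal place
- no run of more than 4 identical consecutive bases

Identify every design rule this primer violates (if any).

Base counts: A=7, T=5, G=5, C=11 (length 28).
GC clamp: 3' end TCA has 1 G/C ✓
Tm: Tm = 64.9 + 41·(16 − 16.4)/28 = 64.3°C ✓
homopolymer run: longest run = 2 ✓

Meets all criteria.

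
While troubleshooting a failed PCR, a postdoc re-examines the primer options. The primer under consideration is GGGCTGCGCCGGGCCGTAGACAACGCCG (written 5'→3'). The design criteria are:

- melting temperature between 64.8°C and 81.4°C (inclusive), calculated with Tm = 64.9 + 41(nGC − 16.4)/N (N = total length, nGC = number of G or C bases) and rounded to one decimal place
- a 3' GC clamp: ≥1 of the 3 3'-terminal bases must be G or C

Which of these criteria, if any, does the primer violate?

Meets all criteria.

Base counts: A=4, T=2, G=12, C=10 (length 28).
Tm: Tm = 64.9 + 41·(22 − 16.4)/28 = 73.1°C ✓
GC clamp: 3' end CCG has 3 G/C ✓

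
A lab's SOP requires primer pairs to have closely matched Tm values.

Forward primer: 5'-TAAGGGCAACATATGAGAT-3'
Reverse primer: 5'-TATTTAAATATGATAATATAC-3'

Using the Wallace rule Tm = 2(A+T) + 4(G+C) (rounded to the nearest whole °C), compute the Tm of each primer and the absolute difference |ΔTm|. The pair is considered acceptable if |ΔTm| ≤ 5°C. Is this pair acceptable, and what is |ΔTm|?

|ΔTm| = 6°C; the pair is not acceptable.

Forward: A=8 T=4 G=5 C=2 → Tm = 2·12 + 4·7 = 52°C.
Reverse: A=10 T=9 G=1 C=1 → Tm = 2·19 + 4·2 = 46°C.
|ΔTm| = |52 − 46| = 6°C, > 5°C.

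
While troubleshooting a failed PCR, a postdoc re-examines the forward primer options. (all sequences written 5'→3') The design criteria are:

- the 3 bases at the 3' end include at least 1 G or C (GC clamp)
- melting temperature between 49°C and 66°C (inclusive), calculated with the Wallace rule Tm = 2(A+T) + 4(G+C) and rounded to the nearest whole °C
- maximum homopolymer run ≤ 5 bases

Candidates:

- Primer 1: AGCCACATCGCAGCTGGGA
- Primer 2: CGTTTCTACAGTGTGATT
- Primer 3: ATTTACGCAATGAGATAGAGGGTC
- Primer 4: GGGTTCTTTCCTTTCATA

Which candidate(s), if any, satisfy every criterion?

Primer 1 (19 nt, A=5 T=2 G=6 C=6): 3' end GGA has 2 G/C ✓; Tm = 2·7 + 4·12 = 62°C ✓; longest run = 3 ✓ — passes.
Primer 2 (18 nt, A=3 T=8 G=4 C=3): 3' end ATT has 0 G/C, need ≥1 ✗; Tm = 2·11 + 4·7 = 50°C ✓; longest run = 3 ✓ — fails.
Primer 3 (24 nt, A=8 T=6 G=7 C=3): 3' end GTC has 2 G/C ✓; Tm = 2·14 + 4·10 = 68°C, outside 49–66°C ✗; longest run = 3 ✓ — fails.
Primer 4 (18 nt, A=2 T=9 G=3 C=4): 3' end ATA has 0 G/C, need ≥1 ✗; Tm = 2·11 + 4·7 = 50°C ✓; longest run = 3 ✓ — fails.

Primer 1 only.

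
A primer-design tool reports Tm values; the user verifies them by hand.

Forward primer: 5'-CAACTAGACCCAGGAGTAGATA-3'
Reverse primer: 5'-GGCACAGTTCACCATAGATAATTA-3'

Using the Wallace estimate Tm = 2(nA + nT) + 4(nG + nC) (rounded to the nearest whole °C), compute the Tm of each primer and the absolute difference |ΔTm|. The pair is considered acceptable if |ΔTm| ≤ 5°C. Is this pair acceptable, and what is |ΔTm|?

|ΔTm| = 2°C; the pair is acceptable.

Forward: A=9 T=3 G=5 C=5 → Tm = 2·12 + 4·10 = 64°C.
Reverse: A=9 T=6 G=4 C=5 → Tm = 2·15 + 4·9 = 66°C.
|ΔTm| = |64 − 66| = 2°C, ≤ 5°C.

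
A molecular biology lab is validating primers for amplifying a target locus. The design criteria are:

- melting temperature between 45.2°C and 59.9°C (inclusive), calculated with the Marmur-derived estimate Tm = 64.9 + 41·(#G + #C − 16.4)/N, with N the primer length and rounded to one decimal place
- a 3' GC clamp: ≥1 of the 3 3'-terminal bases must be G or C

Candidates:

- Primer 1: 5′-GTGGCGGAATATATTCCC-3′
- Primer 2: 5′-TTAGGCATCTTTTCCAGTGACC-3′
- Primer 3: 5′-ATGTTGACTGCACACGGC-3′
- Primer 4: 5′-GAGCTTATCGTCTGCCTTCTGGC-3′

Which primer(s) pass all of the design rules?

Primer 1 (18 nt, A=4 T=5 G=5 C=4): Tm = 64.9 + 41·(9 − 16.4)/18 = 48.0°C ✓; 3' end CCC has 3 G/C ✓ — passes.
Primer 2 (22 nt, A=4 T=8 G=4 C=6): Tm = 64.9 + 41·(10 − 16.4)/22 = 53.0°C ✓; 3' end ACC has 2 G/C ✓ — passes.
Primer 3 (18 nt, A=4 T=4 G=5 C=5): Tm = 64.9 + 41·(10 − 16.4)/18 = 50.3°C ✓; 3' end GGC has 3 G/C ✓ — passes.
Primer 4 (23 nt, A=2 T=8 G=6 C=7): Tm = 64.9 + 41·(13 − 16.4)/23 = 58.8°C ✓; 3' end GGC has 3 G/C ✓ — passes.

Primer 1, Primer 2, Primer 3 and Primer 4.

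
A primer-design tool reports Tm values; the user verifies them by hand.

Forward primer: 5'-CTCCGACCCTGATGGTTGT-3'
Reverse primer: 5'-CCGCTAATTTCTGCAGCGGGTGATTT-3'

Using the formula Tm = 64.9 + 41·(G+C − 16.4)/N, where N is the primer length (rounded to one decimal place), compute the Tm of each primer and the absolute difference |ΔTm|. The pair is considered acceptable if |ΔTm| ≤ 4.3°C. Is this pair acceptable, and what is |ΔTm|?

Forward: G+C = 11, N = 19 → Tm = 64.9 + 41·(11 − 16.4)/19 = 53.2°C.
Reverse: G+C = 13, N = 26 → Tm = 64.9 + 41·(13 − 16.4)/26 = 59.5°C.
|ΔTm| = |53.2 − 59.5| = 6.3°C, > 4.3°C.

|ΔTm| = 6.3°C; the pair is not acceptable.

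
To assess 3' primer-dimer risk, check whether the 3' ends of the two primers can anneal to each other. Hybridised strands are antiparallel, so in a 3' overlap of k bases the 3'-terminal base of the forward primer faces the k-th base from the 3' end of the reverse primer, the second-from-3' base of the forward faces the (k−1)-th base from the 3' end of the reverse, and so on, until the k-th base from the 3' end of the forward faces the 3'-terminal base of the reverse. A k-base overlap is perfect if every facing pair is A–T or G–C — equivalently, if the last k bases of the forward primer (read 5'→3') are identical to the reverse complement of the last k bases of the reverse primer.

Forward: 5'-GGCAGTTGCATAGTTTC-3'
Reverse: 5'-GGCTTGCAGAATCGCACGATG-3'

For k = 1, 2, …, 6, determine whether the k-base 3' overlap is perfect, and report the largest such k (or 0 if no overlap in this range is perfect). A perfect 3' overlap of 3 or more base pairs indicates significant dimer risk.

Longest perfect overlap: 1 complementary base pair; below the dimer-risk threshold (threshold 3).

Last 6 bases (5'→3') — forward …AGTTTC, reverse …ACGATG.
Reverse complement of the reverse primer's last 6 bases: CATCGT; its first k bases are the reverse complement of the reverse primer's last k bases, so a perfect k-base overlap needs the forward primer's last k bases to equal them.
Comparing (forward last k vs required): k=1: C vs C ✓; k=2: TC vs CA ✗; k=3: TTC vs CAT ✗; k=4: TTTC vs CATC ✗; k=5: GTTTC vs CATCG ✗; k=6: AGTTTC vs CATCGT ✗.
Only k = 1 is perfect, so the longest perfect 3' overlap is 1.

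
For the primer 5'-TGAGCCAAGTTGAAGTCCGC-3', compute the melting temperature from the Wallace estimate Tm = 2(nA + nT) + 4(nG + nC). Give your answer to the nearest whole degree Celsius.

Base counts: A=5, T=4, G=6, C=5 (length 20).
Tm = 2·(5+4) + 4·(6+5) = 2·9 + 4·11 = 18 + 44 = 62°C.

62°C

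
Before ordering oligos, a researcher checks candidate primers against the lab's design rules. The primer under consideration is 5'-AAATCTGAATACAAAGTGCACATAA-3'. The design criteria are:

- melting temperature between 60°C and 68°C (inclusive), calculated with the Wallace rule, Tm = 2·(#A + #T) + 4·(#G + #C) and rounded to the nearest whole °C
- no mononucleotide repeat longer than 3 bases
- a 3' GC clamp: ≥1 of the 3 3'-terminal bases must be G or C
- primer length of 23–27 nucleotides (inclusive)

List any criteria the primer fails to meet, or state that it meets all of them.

Fails: GC clamp.

Base counts: A=13, T=5, G=3, C=4 (length 25).
Tm: Tm = 2·18 + 4·7 = 64°C ✓
homopolymer run: longest run = 3 ✓
GC clamp: 3' end TAA has 0 G/C, need ≥1 ✗
length: length 25 ✓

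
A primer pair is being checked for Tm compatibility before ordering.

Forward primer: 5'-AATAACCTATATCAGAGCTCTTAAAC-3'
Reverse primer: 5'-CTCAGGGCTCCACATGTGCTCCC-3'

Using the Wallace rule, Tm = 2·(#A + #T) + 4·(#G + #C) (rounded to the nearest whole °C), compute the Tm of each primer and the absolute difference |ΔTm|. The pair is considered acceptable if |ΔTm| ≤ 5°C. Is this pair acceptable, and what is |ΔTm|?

Forward: A=11 T=7 G=2 C=6 → Tm = 2·18 + 4·8 = 68°C.
Reverse: A=3 T=5 G=5 C=10 → Tm = 2·8 + 4·15 = 76°C.
|ΔTm| = |68 − 76| = 8°C, > 5°C.

|ΔTm| = 8°C; the pair is not acceptable.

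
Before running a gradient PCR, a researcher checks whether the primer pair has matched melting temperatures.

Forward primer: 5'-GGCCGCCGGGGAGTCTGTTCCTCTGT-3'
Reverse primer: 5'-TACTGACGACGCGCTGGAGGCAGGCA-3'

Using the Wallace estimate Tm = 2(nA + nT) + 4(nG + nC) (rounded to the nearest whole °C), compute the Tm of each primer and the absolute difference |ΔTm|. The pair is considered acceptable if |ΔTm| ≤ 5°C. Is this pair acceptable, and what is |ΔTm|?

|ΔTm| = 2°C; the pair is acceptable.

Forward: A=1 T=7 G=10 C=8 → Tm = 2·8 + 4·18 = 88°C.
Reverse: A=6 T=3 G=10 C=7 → Tm = 2·9 + 4·17 = 86°C.
|ΔTm| = |88 − 86| = 2°C, ≤ 5°C.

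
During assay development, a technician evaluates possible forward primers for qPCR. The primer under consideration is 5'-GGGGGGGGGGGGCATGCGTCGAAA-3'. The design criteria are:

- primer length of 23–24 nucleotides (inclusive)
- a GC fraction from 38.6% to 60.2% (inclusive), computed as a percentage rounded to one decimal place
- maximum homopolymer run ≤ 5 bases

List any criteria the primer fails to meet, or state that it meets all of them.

Fails: GC content, homopolymer run.

Base counts: A=4, T=2, G=15, C=3 (length 24).
length: length 24 ✓
GC content: GC 18/24 = 75.0%, outside 38.6–60.2% ✗
homopolymer run: longest run = 12, exceeds 5 ✗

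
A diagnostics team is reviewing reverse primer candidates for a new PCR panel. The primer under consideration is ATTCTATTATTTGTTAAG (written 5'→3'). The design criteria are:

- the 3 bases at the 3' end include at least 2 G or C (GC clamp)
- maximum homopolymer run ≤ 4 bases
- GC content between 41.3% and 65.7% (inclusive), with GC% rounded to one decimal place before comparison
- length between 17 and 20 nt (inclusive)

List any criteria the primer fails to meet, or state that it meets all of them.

Base counts: A=5, T=10, G=2, C=1 (length 18).
GC clamp: 3' end AAG has 1 G/C, need ≥2 ✗
homopolymer run: longest run = 3 ✓
GC content: GC 3/18 = 16.7%, outside 41.3–65.7% ✗
length: length 18 ✓

Fails: GC clamp, GC content.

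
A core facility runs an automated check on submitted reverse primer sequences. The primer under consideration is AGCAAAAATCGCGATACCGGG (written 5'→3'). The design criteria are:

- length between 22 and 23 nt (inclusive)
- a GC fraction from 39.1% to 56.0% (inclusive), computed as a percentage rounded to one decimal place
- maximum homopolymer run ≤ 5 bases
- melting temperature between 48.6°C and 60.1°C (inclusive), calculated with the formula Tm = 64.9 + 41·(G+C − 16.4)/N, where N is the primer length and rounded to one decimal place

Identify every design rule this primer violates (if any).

Fails: length.

Base counts: A=8, T=2, G=6, C=5 (length 21).
length: length 21, outside 22–23 ✗
GC content: GC 11/21 = 52.4% ✓
homopolymer run: longest run = 5 ✓
Tm: Tm = 64.9 + 41·(11 − 16.4)/21 = 54.4°C ✓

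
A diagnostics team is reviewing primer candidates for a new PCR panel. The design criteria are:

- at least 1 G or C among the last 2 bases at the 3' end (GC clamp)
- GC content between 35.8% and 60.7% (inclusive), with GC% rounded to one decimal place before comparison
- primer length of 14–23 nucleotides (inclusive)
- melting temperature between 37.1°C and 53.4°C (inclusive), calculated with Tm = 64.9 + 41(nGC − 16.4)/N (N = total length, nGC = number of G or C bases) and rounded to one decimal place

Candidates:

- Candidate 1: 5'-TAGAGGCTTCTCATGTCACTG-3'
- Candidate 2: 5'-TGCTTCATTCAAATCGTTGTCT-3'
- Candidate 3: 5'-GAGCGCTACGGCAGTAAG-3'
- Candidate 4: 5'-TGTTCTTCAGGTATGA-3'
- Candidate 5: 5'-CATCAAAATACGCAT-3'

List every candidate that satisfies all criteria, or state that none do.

Candidate 1, Candidate 2 and Candidate 4.

Candidate 1 (21 nt, A=4 T=7 G=5 C=5): 3' end TG has 1 G/C ✓; GC 10/21 = 47.6% ✓; length 21 ✓; Tm = 64.9 + 41·(10 − 16.4)/21 = 52.4°C ✓ — passes.
Candidate 2 (22 nt, A=4 T=10 G=3 C=5): 3' end CT has 1 G/C ✓; GC 8/22 = 36.4% ✓; length 22 ✓; Tm = 64.9 + 41·(8 − 16.4)/22 = 49.2°C ✓ — passes.
Candidate 3 (18 nt, A=5 T=2 G=7 C=4): 3' end AG has 1 G/C ✓; GC 11/18 = 61.1%, outside 35.8–60.7% ✗; length 18 ✓; Tm = 64.9 + 41·(11 − 16.4)/18 = 52.6°C ✓ — fails.
Candidate 4 (16 nt, A=3 T=7 G=4 C=2): 3' end GA has 1 G/C ✓; GC 6/16 = 37.5% ✓; length 16 ✓; Tm = 64.9 + 41·(6 − 16.4)/16 = 38.3°C ✓ — passes.
Candidate 5 (15 nt, A=7 T=3 G=1 C=4): 3' end AT has 0 G/C, need ≥1 ✗; GC 5/15 = 33.3%, outside 35.8–60.7% ✗; length 15 ✓; Tm = 64.9 + 41·(5 − 16.4)/15 = 33.7°C, outside 37.1–53.4°C ✗ — fails.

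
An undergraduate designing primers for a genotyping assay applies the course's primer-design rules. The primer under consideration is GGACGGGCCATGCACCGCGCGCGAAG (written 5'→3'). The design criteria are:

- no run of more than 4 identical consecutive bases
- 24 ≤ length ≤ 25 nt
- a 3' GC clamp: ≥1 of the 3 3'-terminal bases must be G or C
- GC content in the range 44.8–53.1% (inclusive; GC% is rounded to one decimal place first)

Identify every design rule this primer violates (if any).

Fails: length, GC content.

Base counts: A=5, T=1, G=11, C=9 (length 26).
homopolymer run: longest run = 3 ✓
length: length 26, outside 24–25 ✗
GC clamp: 3' end AAG has 1 G/C ✓
GC content: GC 20/26 = 76.9%, outside 44.8–53.1% ✗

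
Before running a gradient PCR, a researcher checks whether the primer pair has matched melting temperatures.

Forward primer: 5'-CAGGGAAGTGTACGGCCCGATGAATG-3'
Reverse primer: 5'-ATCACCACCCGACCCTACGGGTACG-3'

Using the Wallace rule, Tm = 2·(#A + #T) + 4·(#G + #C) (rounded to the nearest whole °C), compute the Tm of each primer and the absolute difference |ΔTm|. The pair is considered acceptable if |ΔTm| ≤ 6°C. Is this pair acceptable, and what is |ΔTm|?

|ΔTm| = 0°C; the pair is acceptable.

Forward: A=7 T=4 G=10 C=5 → Tm = 2·11 + 4·15 = 82°C.
Reverse: A=6 T=3 G=5 C=11 → Tm = 2·9 + 4·16 = 82°C.
|ΔTm| = |82 − 82| = 0°C, ≤ 6°C.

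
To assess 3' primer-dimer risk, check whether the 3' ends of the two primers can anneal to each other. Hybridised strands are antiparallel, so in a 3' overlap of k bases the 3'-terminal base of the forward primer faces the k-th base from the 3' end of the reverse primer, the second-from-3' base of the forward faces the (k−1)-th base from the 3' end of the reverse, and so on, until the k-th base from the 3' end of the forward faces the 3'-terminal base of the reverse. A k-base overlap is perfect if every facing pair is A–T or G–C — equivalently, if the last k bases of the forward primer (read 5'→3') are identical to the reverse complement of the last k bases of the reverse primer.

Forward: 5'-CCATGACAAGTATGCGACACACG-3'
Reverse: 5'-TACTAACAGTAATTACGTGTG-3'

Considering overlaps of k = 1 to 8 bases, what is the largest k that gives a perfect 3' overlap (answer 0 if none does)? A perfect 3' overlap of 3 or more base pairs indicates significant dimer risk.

Last 8 bases (5'→3') — forward …GACACACG, reverse …TACGTGTG.
Reverse complement of the reverse primer's last 8 bases: CACACGTA; its first k bases are the reverse complement of the reverse primer's last k bases, so a perfect k-base overlap needs the forward primer's last k bases to equal them.
Comparing (forward last k vs required): k=1: G vs C ✗; k=2: CG vs CA ✗; k=3: ACG vs CAC ✗; k=4: CACG vs CACA ✗; k=5: ACACG vs CACAC ✗; k=6: CACACG vs CACACG ✓; k=7: ACACACG vs CACACGT ✗; k=8: GACACACG vs CACACGTA ✗.
Only k = 6 is perfect, so the longest perfect 3' overlap is 6.

Longest perfect overlap: 6 complementary base pairs; significant dimer risk (threshold 3).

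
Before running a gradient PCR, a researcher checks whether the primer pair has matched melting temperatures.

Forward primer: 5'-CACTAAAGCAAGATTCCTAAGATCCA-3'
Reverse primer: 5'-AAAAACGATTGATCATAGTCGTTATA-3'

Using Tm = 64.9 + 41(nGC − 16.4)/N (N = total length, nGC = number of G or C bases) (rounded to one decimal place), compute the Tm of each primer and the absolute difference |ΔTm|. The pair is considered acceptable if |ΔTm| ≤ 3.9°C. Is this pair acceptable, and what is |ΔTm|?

Forward: G+C = 10, N = 26 → Tm = 64.9 + 41·(10 − 16.4)/26 = 54.8°C.
Reverse: G+C = 7, N = 26 → Tm = 64.9 + 41·(7 − 16.4)/26 = 50.1°C.
|ΔTm| = |54.8 − 50.1| = 4.7°C, > 3.9°C.

|ΔTm| = 4.7°C; the pair is not acceptable.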